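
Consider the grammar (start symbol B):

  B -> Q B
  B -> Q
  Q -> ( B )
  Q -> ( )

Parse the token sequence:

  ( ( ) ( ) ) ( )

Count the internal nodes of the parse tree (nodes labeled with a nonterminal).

[B [Q ( [B [Q ( )] [B [Q ( )]]] )] [B [Q ( )]]]

8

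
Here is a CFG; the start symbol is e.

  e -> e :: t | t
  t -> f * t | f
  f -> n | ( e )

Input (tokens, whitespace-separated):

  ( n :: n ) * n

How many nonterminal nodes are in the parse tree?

[e [t [f ( [e [e [t [f n]]] :: [t [f n]]] )] * [t [f n]]]]

11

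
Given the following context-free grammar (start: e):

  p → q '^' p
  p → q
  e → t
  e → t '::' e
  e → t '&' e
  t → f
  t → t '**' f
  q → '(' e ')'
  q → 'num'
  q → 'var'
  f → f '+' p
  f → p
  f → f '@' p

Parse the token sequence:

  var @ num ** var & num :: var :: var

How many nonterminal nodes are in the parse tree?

27

[e [t [t [f [f [p [q var]]] @ [p [q num]]]] ** [f [p [q var]]]] & [e [t [f [p [q num]]]] :: [e [t [f [p [q var]]]] :: [e [t [f [p [q var]]]]]]]]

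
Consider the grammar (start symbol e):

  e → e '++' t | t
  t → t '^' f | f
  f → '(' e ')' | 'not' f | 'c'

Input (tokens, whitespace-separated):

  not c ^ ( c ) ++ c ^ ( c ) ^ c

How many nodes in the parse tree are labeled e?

4

[e [e [t [t [f not [f c]]] ^ [f ( [e [t [f c]]] )]]] ++ [t [t [t [f c]] ^ [f ( [e [t [f c]]] )]] ^ [f c]]]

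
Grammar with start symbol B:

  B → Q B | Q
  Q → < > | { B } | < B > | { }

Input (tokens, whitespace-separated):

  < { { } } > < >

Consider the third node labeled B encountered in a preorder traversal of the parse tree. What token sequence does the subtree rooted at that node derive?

[B [Q < [B [Q { [B [Q { }]] }]] >] [B [Q < >]]]

{ }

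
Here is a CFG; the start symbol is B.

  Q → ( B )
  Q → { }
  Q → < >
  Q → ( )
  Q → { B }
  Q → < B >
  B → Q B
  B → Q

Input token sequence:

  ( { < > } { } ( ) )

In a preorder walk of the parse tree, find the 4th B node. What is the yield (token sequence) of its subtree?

[B [Q ( [B [Q { [B [Q < >]] }] [B [Q { }] [B [Q ( )]]]] )]]

{ } ( )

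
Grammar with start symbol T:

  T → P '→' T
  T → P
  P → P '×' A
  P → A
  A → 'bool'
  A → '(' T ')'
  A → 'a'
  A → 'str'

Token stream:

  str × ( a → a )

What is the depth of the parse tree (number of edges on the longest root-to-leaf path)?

[T [P [P [A str]] × [A ( [T [P [A a]] → [T [P [A a]]]] )]]]

7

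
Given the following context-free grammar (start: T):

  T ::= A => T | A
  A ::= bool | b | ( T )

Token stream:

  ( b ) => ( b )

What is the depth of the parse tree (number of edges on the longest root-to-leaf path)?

[T [A ( [T [A b]] )] => [T [A ( [T [A b]] )]]]

5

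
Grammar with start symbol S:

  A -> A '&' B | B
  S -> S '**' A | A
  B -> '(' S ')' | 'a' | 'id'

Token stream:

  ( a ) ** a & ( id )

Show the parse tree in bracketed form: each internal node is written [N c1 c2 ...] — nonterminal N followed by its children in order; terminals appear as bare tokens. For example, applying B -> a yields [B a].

S
S ** A
A ** A
B ** A
( S ) ** A
( A ) ** A
( B ) ** A
( a ) ** A
( a ) ** A & B
( a ) ** B & B
( a ) ** a & B
( a ) ** a & ( S )
( a ) ** a & ( A )
( a ) ** a & ( B )
( a ) ** a & ( id )

[S [S [A [B ( [S [A [B a]]] )]]] ** [A [A [B a]] & [B ( [S [A [B id]]] )]]]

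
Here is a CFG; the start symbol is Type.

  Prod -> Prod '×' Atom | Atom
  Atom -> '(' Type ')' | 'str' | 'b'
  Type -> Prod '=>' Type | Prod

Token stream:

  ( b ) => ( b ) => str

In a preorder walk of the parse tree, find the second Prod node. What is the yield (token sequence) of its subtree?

b

[Type [Prod [Atom ( [Type [Prod [Atom b]]] )]] => [Type [Prod [Atom ( [Type [Prod [Atom b]]] )]] => [Type [Prod [Atom str]]]]]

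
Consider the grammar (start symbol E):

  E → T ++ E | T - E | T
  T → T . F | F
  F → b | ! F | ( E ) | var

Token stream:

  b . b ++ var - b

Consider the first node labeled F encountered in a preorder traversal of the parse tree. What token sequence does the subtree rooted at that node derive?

[E [T [T [F b]] . [F b]] ++ [E [T [F var]] - [E [T [F b]]]]]

b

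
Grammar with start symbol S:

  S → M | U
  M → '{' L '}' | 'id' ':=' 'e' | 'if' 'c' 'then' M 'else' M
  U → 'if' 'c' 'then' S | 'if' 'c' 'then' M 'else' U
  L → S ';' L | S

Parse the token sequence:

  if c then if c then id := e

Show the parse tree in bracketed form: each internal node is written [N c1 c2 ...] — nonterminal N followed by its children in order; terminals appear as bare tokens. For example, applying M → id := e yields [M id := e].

[S [U if c then [S [U if c then [S [M id := e]]]]]]

S
U
if c then S
if c then U
if c then if c then S
if c then if c then M
if c then if c then id := e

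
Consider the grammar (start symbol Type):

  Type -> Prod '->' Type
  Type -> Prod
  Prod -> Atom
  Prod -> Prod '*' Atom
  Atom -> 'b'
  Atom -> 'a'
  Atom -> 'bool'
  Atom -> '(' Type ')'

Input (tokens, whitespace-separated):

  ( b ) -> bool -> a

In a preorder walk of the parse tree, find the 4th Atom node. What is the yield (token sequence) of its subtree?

a

[Type [Prod [Atom ( [Type [Prod [Atom b]]] )]] -> [Type [Prod [Atom bool]] -> [Type [Prod [Atom a]]]]]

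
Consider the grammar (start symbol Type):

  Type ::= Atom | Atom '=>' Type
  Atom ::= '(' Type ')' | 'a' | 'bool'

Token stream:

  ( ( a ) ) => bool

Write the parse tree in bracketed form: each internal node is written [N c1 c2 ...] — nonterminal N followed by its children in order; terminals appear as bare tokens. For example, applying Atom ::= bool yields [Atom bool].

[Type [Atom ( [Type [Atom ( [Type [Atom a]] )]] )] => [Type [Atom bool]]]

Type
Atom => Type
( Type ) => Type
( Atom ) => Type
( ( Type ) ) => Type
( ( Atom ) ) => Type
( ( a ) ) => Type
( ( a ) ) => Atom
( ( a ) ) => bool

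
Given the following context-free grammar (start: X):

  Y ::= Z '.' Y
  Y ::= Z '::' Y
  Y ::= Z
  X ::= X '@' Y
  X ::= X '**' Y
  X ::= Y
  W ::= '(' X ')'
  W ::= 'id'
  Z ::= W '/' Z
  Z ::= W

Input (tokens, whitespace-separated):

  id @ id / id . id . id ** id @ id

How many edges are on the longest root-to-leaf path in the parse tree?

[X [X [X [X [Y [Z [W id]]]] @ [Y [Z [W id] / [Z [W id]]] . [Y [Z [W id]] . [Y [Z [W id]]]]]] ** [Y [Z [W id]]]] @ [Y [Z [W id]]]]

8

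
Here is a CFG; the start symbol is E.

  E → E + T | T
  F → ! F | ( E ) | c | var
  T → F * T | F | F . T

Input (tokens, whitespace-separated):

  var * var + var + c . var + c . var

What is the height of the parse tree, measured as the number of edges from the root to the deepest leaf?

7

[E [E [E [E [T [F var] * [T [F var]]]] + [T [F var]]] + [T [F c] . [T [F var]]]] + [T [F c] . [T [F var]]]]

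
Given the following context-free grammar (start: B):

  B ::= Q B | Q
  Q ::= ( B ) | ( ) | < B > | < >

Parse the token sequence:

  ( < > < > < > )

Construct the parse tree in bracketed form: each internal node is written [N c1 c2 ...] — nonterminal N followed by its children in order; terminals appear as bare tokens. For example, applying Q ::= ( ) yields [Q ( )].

[B [Q ( [B [Q < >] [B [Q < >] [B [Q < >]]]] )]]

B
Q
( B )
( Q B )
( < > B )
( < > Q B )
( < > < > B )
( < > < > Q )
( < > < > < > )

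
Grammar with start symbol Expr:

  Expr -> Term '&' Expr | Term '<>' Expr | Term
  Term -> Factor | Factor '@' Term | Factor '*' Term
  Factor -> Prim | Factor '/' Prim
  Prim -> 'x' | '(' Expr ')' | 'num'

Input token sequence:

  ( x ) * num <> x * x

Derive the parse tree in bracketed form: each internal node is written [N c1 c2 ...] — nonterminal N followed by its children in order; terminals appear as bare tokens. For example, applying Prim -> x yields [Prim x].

Expr
Term <> Expr
Factor * Term <> Expr
Prim * Term <> Expr
( Expr ) * Term <> Expr
( Term ) * Term <> Expr
( Factor ) * Term <> Expr
( Prim ) * Term <> Expr
( x ) * Term <> Expr
( x ) * Factor <> Expr
( x ) * Prim <> Expr
( x ) * num <> Expr
( x ) * num <> Term
( x ) * num <> Factor * Term
( x ) * num <> Prim * Term
( x ) * num <> x * Term
( x ) * num <> x * Factor
( x ) * num <> x * Prim
( x ) * num <> x * x

[Expr [Term [Factor [Prim ( [Expr [Term [Factor [Prim x]]]] )]] * [Term [Factor [Prim num]]]] <> [Expr [Term [Factor [Prim x]] * [Term [Factor [Prim x]]]]]]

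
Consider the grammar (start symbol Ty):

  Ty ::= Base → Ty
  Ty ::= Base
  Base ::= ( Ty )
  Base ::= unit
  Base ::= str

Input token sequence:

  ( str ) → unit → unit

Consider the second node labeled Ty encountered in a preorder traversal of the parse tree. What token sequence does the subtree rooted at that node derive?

str

[Ty [Base ( [Ty [Base str]] )] → [Ty [Base unit] → [Ty [Base unit]]]]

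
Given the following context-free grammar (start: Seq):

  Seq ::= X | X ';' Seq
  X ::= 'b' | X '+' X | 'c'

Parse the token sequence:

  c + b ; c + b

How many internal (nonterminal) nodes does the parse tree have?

8

[Seq [X [X c] + [X b]] ; [Seq [X [X c] + [X b]]]]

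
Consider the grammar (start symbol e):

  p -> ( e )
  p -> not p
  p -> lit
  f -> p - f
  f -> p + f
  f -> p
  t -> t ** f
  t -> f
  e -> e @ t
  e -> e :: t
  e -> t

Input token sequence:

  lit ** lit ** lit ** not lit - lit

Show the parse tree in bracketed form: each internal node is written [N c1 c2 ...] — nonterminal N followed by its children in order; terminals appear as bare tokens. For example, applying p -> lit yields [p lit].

[e [t [t [t [t [f [p lit]]] ** [f [p lit]]] ** [f [p lit]]] ** [f [p not [p lit]] - [f [p lit]]]]]

e
t
t ** f
t ** f ** f
t ** f ** f ** f
f ** f ** f ** f
p ** f ** f ** f
lit ** f ** f ** f
lit ** p ** f ** f
lit ** lit ** f ** f
lit ** lit ** p ** f
lit ** lit ** lit ** f
lit ** lit ** lit ** p - f
lit ** lit ** lit ** not p - f
lit ** lit ** lit ** not lit - f
lit ** lit ** lit ** not lit - p
lit ** lit ** lit ** not lit - lit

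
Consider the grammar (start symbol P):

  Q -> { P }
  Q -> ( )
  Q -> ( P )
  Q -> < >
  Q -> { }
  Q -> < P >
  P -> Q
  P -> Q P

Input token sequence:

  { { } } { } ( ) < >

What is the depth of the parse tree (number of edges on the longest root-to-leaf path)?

[P [Q { [P [Q { }]] }] [P [Q { }] [P [Q ( )] [P [Q < >]]]]]

5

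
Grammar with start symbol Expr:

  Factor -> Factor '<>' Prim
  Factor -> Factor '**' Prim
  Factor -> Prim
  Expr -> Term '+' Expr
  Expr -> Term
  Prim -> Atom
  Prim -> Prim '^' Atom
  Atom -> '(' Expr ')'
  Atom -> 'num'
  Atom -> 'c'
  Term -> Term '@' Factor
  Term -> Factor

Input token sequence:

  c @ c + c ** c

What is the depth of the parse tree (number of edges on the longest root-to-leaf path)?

[Expr [Term [Term [Factor [Prim [Atom c]]]] @ [Factor [Prim [Atom c]]]] + [Expr [Term [Factor [Factor [Prim [Atom c]]] ** [Prim [Atom c]]]]]]

7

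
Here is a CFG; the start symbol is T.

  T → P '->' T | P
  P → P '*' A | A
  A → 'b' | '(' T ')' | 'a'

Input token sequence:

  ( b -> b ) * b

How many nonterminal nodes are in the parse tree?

[T [P [P [A ( [T [P [A b]] -> [T [P [A b]]]] )]] * [A b]]]

11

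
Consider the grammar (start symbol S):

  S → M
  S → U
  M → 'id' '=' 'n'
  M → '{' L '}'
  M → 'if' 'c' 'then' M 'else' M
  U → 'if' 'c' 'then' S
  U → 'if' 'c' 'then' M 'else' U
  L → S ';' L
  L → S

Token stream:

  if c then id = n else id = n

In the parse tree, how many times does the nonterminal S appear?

[S [M if c then [M id = n] else [M id = n]]]

1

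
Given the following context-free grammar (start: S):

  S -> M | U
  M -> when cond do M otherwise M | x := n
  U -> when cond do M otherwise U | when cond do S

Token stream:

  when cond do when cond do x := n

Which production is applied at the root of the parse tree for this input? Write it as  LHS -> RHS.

S -> U

[S [U when cond do [S [U when cond do [S [M x := n]]]]]]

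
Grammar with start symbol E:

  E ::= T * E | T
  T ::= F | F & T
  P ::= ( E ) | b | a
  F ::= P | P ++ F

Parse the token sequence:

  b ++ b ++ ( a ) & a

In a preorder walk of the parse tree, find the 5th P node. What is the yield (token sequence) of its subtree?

[E [T [F [P b] ++ [F [P b] ++ [F [P ( [E [T [F [P a]]]] )]]]] & [T [F [P a]]]]]

a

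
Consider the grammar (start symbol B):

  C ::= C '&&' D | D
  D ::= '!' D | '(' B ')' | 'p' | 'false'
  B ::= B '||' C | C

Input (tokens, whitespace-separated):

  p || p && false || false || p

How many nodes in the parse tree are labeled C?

5

[B [B [B [B [C [D p]]] || [C [C [D p]] && [D false]]] || [C [D false]]] || [C [D p]]]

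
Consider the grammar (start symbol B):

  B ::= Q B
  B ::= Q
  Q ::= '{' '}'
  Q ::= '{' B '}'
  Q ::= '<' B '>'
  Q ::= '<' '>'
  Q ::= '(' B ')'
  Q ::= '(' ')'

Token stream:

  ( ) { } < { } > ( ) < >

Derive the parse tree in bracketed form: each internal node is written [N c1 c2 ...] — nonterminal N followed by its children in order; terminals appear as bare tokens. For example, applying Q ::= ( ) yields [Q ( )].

[B [Q ( )] [B [Q { }] [B [Q < [B [Q { }]] >] [B [Q ( )] [B [Q < >]]]]]]

B
Q B
( ) B
( ) Q B
( ) { } B
( ) { } Q B
( ) { } < B > B
( ) { } < Q > B
( ) { } < { } > B
( ) { } < { } > Q B
( ) { } < { } > ( ) B
( ) { } < { } > ( ) Q
( ) { } < { } > ( ) < >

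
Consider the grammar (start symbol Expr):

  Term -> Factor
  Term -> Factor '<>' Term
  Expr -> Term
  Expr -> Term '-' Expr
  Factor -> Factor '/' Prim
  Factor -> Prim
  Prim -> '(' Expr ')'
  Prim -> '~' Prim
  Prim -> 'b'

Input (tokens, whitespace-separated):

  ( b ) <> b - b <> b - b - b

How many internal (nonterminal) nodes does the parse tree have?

[Expr [Term [Factor [Prim ( [Expr [Term [Factor [Prim b]]]] )]] <> [Term [Factor [Prim b]]]] - [Expr [Term [Factor [Prim b]] <> [Term [Factor [Prim b]]]] - [Expr [Term [Factor [Prim b]]] - [Expr [Term [Factor [Prim b]]]]]]]

26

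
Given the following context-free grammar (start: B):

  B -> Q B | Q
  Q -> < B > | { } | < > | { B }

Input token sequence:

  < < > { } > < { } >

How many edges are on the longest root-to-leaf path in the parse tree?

[B [Q < [B [Q < >] [B [Q { }]]] >] [B [Q < [B [Q { }]] >]]]

5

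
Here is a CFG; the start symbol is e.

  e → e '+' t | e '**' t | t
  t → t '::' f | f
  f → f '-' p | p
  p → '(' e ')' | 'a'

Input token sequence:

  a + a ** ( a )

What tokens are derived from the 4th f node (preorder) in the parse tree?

[e [e [e [t [f [p a]]]] + [t [f [p a]]]] ** [t [f [p ( [e [t [f [p a]]]] )]]]]

a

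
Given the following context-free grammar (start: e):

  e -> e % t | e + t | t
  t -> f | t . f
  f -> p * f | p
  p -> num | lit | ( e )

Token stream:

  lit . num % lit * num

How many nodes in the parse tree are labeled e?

[e [e [t [t [f [p lit]]] . [f [p num]]]] % [t [f [p lit] * [f [p num]]]]]

2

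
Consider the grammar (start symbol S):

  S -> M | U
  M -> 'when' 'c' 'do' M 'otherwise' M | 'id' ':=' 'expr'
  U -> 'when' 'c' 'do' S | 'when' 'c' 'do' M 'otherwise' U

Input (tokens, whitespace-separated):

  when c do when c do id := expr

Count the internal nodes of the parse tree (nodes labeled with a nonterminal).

[S [U when c do [S [U when c do [S [M id := expr]]]]]]

6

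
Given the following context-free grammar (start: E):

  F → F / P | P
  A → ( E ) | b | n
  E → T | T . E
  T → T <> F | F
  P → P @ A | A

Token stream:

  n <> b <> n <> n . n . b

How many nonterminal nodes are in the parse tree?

27

[E [T [T [T [T [F [P [A n]]]] <> [F [P [A b]]]] <> [F [P [A n]]]] <> [F [P [A n]]]] . [E [T [F [P [A n]]]] . [E [T [F [P [A b]]]]]]]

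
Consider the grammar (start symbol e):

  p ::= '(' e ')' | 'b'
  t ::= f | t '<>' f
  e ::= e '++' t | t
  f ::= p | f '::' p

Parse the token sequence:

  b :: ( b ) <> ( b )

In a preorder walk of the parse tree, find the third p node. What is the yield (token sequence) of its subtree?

b

[e [t [t [f [f [p b]] :: [p ( [e [t [f [p b]]]] )]]] <> [f [p ( [e [t [f [p b]]]] )]]]]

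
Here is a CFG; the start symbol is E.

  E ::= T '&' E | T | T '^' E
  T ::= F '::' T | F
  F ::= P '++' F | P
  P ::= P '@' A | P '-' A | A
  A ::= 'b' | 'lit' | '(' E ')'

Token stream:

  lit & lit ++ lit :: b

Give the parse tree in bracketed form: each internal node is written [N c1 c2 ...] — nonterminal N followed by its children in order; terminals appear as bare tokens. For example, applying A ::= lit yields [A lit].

[E [T [F [P [A lit]]]] & [E [T [F [P [A lit]] ++ [F [P [A lit]]]] :: [T [F [P [A b]]]]]]]

E
T & E
F & E
P & E
A & E
lit & E
lit & T
lit & F :: T
lit & P ++ F :: T
lit & A ++ F :: T
lit & lit ++ F :: T
lit & lit ++ P :: T
lit & lit ++ A :: T
lit & lit ++ lit :: T
lit & lit ++ lit :: F
lit & lit ++ lit :: P
lit & lit ++ lit :: A
lit & lit ++ lit :: b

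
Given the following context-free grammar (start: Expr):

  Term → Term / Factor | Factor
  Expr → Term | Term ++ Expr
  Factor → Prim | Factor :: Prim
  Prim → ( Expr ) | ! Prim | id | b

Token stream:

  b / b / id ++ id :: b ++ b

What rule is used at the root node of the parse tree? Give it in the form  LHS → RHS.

[Expr [Term [Term [Term [Factor [Prim b]]] / [Factor [Prim b]]] / [Factor [Prim id]]] ++ [Expr [Term [Factor [Factor [Prim id]] :: [Prim b]]] ++ [Expr [Term [Factor [Prim b]]]]]]

Expr → Term ++ Expr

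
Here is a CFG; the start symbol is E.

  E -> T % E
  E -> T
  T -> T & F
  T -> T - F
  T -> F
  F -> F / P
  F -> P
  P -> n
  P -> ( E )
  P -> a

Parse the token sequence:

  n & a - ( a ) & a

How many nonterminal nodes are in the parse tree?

17

[E [T [T [T [T [F [P n]]] & [F [P a]]] - [F [P ( [E [T [F [P a]]]] )]]] & [F [P a]]]]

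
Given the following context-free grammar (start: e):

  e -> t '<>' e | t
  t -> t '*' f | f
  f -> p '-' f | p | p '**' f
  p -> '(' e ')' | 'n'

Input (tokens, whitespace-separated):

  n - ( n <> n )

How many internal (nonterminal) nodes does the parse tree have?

[e [t [f [p n] - [f [p ( [e [t [f [p n]]] <> [e [t [f [p n]]]]] )]]]]]

14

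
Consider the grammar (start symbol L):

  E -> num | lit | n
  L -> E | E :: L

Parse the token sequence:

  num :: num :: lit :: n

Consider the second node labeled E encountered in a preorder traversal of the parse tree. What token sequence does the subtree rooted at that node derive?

[L [E num] :: [L [E num] :: [L [E lit] :: [L [E n]]]]]

num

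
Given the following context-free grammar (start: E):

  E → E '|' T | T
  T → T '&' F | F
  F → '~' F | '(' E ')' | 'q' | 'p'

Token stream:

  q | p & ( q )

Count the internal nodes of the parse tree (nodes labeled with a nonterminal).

11

[E [E [T [F q]]] | [T [T [F p]] & [F ( [E [T [F q]]] )]]]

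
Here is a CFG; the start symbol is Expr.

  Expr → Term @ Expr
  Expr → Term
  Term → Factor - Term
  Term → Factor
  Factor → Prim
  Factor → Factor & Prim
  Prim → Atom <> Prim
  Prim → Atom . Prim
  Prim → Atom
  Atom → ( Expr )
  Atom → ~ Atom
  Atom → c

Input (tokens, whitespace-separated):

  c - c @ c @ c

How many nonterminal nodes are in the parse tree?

[Expr [Term [Factor [Prim [Atom c]]] - [Term [Factor [Prim [Atom c]]]]] @ [Expr [Term [Factor [Prim [Atom c]]]] @ [Expr [Term [Factor [Prim [Atom c]]]]]]]

19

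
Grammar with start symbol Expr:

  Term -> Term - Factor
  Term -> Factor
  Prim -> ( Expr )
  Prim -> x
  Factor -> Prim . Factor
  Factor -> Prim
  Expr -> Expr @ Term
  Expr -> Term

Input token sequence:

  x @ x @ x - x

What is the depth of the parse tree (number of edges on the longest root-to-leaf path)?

6

[Expr [Expr [Expr [Term [Factor [Prim x]]]] @ [Term [Factor [Prim x]]]] @ [Term [Term [Factor [Prim x]]] - [Factor [Prim x]]]]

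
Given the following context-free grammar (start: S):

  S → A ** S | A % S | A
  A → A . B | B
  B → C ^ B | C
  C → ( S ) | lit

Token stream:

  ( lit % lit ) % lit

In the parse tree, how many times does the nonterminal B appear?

4

[S [A [B [C ( [S [A [B [C lit]]] % [S [A [B [C lit]]]]] )]]] % [S [A [B [C lit]]]]]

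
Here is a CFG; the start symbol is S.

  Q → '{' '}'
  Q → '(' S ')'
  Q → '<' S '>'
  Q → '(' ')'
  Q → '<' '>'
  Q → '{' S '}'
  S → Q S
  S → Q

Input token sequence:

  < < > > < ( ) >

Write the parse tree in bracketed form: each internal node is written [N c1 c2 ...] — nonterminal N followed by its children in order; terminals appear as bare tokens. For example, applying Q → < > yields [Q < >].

S
Q S
< S > S
< Q > S
< < > > S
< < > > Q
< < > > < S >
< < > > < Q >
< < > > < ( ) >

[S [Q < [S [Q < >]] >] [S [Q < [S [Q ( )]] >]]]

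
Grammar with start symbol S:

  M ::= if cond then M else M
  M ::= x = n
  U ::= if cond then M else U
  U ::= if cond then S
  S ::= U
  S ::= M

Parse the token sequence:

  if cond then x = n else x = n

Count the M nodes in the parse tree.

3

[S [M if cond then [M x = n] else [M x = n]]]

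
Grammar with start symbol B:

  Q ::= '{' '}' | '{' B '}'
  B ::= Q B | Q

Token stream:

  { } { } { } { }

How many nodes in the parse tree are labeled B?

[B [Q { }] [B [Q { }] [B [Q { }] [B [Q { }]]]]]

4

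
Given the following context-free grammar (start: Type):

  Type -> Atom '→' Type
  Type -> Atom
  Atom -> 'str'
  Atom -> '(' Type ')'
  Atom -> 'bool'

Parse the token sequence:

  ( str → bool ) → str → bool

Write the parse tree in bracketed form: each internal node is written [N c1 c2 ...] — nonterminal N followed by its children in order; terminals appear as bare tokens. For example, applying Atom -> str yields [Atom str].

[Type [Atom ( [Type [Atom str] → [Type [Atom bool]]] )] → [Type [Atom str] → [Type [Atom bool]]]]

Type
Atom → Type
( Type ) → Type
( Atom → Type ) → Type
( str → Type ) → Type
( str → Atom ) → Type
( str → bool ) → Type
( str → bool ) → Atom → Type
( str → bool ) → str → Type
( str → bool ) → str → Atom
( str → bool ) → str → bool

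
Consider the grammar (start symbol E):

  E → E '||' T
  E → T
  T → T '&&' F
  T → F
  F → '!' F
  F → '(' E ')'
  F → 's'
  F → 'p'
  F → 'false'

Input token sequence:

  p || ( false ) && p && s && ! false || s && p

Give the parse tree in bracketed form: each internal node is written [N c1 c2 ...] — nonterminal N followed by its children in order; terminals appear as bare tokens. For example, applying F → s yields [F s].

[E [E [E [T [F p]]] || [T [T [T [T [F ( [E [T [F false]]] )]] && [F p]] && [F s]] && [F ! [F false]]]] || [T [T [F s]] && [F p]]]

E
E || T
E || T || T
T || T || T
F || T || T
p || T || T
p || T && F || T
p || T && F && F || T
p || T && F && F && F || T
p || F && F && F && F || T
p || ( E ) && F && F && F || T
p || ( T ) && F && F && F || T
p || ( F ) && F && F && F || T
p || ( false ) && F && F && F || T
p || ( false ) && p && F && F || T
p || ( false ) && p && s && F || T
p || ( false ) && p && s && ! F || T
p || ( false ) && p && s && ! false || T
p || ( false ) && p && s && ! false || T && F
p || ( false ) && p && s && ! false || F && F
p || ( false ) && p && s && ! false || s && F
p || ( false ) && p && s && ! false || s && p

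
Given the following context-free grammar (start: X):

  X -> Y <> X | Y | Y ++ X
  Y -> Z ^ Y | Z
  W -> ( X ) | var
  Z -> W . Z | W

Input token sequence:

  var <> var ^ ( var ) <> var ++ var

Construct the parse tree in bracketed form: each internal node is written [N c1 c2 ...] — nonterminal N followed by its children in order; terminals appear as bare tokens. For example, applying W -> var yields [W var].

X
Y <> X
Z <> X
W <> X
var <> X
var <> Y <> X
var <> Z ^ Y <> X
var <> W ^ Y <> X
var <> var ^ Y <> X
var <> var ^ Z <> X
var <> var ^ W <> X
var <> var ^ ( X ) <> X
var <> var ^ ( Y ) <> X
var <> var ^ ( Z ) <> X
var <> var ^ ( W ) <> X
var <> var ^ ( var ) <> X
var <> var ^ ( var ) <> Y ++ X
var <> var ^ ( var ) <> Z ++ X
var <> var ^ ( var ) <> W ++ X
var <> var ^ ( var ) <> var ++ X
var <> var ^ ( var ) <> var ++ Y
var <> var ^ ( var ) <> var ++ Z
var <> var ^ ( var ) <> var ++ W
var <> var ^ ( var ) <> var ++ var

[X [Y [Z [W var]]] <> [X [Y [Z [W var]] ^ [Y [Z [W ( [X [Y [Z [W var]]]] )]]]] <> [X [Y [Z [W var]]] ++ [X [Y [Z [W var]]]]]]]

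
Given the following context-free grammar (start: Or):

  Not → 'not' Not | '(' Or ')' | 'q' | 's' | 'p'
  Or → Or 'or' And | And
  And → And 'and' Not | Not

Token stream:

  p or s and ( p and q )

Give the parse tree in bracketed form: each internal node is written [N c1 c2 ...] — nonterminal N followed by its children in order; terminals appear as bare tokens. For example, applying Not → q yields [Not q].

[Or [Or [And [Not p]]] or [And [And [Not s]] and [Not ( [Or [And [And [Not p]] and [Not q]]] )]]]

Or
Or or And
And or And
Not or And
p or And
p or And and Not
p or Not and Not
p or s and Not
p or s and ( Or )
p or s and ( And )
p or s and ( And and Not )
p or s and ( Not and Not )
p or s and ( p and Not )
p or s and ( p and q )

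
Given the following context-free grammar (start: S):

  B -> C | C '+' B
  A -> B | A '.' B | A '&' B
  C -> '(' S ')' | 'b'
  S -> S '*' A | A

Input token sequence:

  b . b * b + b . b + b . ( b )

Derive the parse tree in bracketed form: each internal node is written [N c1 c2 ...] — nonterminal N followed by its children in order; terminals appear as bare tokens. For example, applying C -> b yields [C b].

[S [S [A [A [B [C b]]] . [B [C b]]]] * [A [A [A [B [C b] + [B [C b]]]] . [B [C b] + [B [C b]]]] . [B [C ( [S [A [B [C b]]]] )]]]]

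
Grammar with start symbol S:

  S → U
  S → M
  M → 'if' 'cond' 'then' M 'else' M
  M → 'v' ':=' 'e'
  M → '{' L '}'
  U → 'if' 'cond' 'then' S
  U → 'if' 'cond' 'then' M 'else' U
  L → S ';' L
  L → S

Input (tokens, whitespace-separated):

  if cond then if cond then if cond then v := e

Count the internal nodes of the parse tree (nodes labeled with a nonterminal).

[S [U if cond then [S [U if cond then [S [U if cond then [S [M v := e]]]]]]]]

8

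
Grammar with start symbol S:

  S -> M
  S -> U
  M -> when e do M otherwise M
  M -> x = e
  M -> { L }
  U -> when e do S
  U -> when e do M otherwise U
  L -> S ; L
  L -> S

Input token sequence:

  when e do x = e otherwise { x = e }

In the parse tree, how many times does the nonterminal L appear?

[S [M when e do [M x = e] otherwise [M { [L [S [M x = e]]] }]]]

1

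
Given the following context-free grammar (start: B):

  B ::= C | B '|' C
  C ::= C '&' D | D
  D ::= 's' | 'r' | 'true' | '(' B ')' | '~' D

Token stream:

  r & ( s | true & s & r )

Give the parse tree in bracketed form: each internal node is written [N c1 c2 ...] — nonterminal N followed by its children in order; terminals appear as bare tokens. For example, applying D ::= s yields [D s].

[B [C [C [D r]] & [D ( [B [B [C [D s]]] | [C [C [C [D true]] & [D s]] & [D r]]] )]]]

B
C
C & D
D & D
r & D
r & ( B )
r & ( B | C )
r & ( C | C )
r & ( D | C )
r & ( s | C )
r & ( s | C & D )
r & ( s | C & D & D )
r & ( s | D & D & D )
r & ( s | true & D & D )
r & ( s | true & s & D )
r & ( s | true & s & r )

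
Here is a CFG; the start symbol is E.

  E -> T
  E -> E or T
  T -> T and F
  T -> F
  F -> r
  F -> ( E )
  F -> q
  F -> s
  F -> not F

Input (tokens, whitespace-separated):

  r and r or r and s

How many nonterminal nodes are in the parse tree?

[E [E [T [T [F r]] and [F r]]] or [T [T [F r]] and [F s]]]

10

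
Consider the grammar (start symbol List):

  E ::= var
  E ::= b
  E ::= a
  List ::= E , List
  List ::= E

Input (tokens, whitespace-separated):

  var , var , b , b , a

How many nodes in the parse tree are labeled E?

5

[List [E var] , [List [E var] , [List [E b] , [List [E b] , [List [E a]]]]]]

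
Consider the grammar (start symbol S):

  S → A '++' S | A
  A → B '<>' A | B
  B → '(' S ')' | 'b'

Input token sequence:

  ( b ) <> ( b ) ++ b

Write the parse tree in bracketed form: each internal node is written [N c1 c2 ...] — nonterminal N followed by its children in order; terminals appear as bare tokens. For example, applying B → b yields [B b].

S
A ++ S
B <> A ++ S
( S ) <> A ++ S
( A ) <> A ++ S
( B ) <> A ++ S
( b ) <> A ++ S
( b ) <> B ++ S
( b ) <> ( S ) ++ S
( b ) <> ( A ) ++ S
( b ) <> ( B ) ++ S
( b ) <> ( b ) ++ S
( b ) <> ( b ) ++ A
( b ) <> ( b ) ++ B
( b ) <> ( b ) ++ b

[S [A [B ( [S [A [B b]]] )] <> [A [B ( [S [A [B b]]] )]]] ++ [S [A [B b]]]]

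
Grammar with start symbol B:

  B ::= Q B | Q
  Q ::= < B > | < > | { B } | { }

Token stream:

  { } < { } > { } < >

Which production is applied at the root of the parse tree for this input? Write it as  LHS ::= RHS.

[B [Q { }] [B [Q < [B [Q { }]] >] [B [Q { }] [B [Q < >]]]]]

B ::= Q B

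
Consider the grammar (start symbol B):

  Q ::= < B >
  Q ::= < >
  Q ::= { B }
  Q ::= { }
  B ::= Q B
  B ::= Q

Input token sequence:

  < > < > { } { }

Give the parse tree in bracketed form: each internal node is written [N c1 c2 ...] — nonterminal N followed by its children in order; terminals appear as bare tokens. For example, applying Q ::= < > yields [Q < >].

[B [Q < >] [B [Q < >] [B [Q { }] [B [Q { }]]]]]

B
Q B
< > B
< > Q B
< > < > B
< > < > Q B
< > < > { } B
< > < > { } Q
< > < > { } { }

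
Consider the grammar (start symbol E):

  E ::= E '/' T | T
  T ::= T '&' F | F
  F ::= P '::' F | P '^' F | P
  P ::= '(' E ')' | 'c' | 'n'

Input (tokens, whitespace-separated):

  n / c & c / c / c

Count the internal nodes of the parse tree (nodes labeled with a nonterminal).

19

[E [E [E [E [T [F [P n]]]] / [T [T [F [P c]]] & [F [P c]]]] / [T [F [P c]]]] / [T [F [P c]]]]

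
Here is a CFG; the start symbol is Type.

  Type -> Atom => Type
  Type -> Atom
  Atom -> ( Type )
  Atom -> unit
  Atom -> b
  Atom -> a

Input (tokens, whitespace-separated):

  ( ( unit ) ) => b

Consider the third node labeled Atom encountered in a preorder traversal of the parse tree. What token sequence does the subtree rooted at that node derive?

unit

[Type [Atom ( [Type [Atom ( [Type [Atom unit]] )]] )] => [Type [Atom b]]]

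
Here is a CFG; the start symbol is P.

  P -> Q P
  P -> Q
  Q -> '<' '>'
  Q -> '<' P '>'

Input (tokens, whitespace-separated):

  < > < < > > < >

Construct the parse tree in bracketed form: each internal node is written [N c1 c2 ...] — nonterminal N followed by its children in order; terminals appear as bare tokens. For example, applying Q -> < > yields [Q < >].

P
Q P
< > P
< > Q P
< > < P > P
< > < Q > P
< > < < > > P
< > < < > > Q
< > < < > > < >

[P [Q < >] [P [Q < [P [Q < >]] >] [P [Q < >]]]]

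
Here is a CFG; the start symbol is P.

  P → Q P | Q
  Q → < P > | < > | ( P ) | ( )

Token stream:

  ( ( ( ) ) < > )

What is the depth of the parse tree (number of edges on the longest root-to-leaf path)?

[P [Q ( [P [Q ( [P [Q ( )]] )] [P [Q < >]]] )]]

6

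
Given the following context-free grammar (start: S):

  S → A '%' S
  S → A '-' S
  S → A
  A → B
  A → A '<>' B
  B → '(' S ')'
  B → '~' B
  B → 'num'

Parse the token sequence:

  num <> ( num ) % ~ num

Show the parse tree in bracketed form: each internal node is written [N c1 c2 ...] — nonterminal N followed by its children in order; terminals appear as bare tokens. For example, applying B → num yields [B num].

[S [A [A [B num]] <> [B ( [S [A [B num]]] )]] % [S [A [B ~ [B num]]]]]

S
A % S
A <> B % S
B <> B % S
num <> B % S
num <> ( S ) % S
num <> ( A ) % S
num <> ( B ) % S
num <> ( num ) % S
num <> ( num ) % A
num <> ( num ) % B
num <> ( num ) % ~ B
num <> ( num ) % ~ num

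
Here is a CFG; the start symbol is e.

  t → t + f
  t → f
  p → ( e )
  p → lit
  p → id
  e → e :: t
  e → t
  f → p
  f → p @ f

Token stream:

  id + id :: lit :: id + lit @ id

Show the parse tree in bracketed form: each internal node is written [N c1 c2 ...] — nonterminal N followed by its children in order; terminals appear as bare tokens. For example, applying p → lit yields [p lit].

e
e :: t
e :: t :: t
t :: t :: t
t + f :: t :: t
f + f :: t :: t
p + f :: t :: t
id + f :: t :: t
id + p :: t :: t
id + id :: t :: t
id + id :: f :: t
id + id :: p :: t
id + id :: lit :: t
id + id :: lit :: t + f
id + id :: lit :: f + f
id + id :: lit :: p + f
id + id :: lit :: id + f
id + id :: lit :: id + p @ f
id + id :: lit :: id + lit @ f
id + id :: lit :: id + lit @ p
id + id :: lit :: id + lit @ id

[e [e [e [t [t [f [p id]]] + [f [p id]]]] :: [t [f [p lit]]]] :: [t [t [f [p id]]] + [f [p lit] @ [f [p id]]]]]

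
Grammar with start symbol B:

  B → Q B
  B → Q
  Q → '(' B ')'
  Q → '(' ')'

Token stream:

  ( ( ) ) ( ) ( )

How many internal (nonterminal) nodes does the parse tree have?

8

[B [Q ( [B [Q ( )]] )] [B [Q ( )] [B [Q ( )]]]]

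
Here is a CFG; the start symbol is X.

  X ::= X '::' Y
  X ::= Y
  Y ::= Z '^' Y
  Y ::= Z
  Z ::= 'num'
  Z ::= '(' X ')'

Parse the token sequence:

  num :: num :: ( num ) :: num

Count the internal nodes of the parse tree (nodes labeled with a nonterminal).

[X [X [X [X [Y [Z num]]] :: [Y [Z num]]] :: [Y [Z ( [X [Y [Z num]]] )]]] :: [Y [Z num]]]

15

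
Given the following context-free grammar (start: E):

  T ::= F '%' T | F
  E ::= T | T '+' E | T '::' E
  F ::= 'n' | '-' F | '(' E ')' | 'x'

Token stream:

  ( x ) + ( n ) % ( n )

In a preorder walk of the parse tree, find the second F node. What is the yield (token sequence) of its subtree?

[E [T [F ( [E [T [F x]]] )]] + [E [T [F ( [E [T [F n]]] )] % [T [F ( [E [T [F n]]] )]]]]]

x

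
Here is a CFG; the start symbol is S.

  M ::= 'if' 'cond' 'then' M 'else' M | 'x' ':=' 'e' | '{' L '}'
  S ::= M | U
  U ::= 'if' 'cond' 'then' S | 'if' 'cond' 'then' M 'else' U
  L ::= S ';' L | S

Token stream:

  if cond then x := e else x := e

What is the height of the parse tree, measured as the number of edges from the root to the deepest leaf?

[S [M if cond then [M x := e] else [M x := e]]]

3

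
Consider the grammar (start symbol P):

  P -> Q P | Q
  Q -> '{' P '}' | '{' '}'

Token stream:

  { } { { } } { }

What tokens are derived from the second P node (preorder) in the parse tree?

[P [Q { }] [P [Q { [P [Q { }]] }] [P [Q { }]]]]

{ { } } { }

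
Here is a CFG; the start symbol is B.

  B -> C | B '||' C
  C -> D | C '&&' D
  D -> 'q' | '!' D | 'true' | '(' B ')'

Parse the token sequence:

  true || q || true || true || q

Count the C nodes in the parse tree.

[B [B [B [B [B [C [D true]]] || [C [D q]]] || [C [D true]]] || [C [D true]]] || [C [D q]]]

5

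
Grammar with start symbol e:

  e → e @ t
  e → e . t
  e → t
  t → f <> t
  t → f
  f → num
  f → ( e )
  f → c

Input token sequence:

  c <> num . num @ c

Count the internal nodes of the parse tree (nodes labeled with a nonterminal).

[e [e [e [t [f c] <> [t [f num]]]] . [t [f num]]] @ [t [f c]]]

11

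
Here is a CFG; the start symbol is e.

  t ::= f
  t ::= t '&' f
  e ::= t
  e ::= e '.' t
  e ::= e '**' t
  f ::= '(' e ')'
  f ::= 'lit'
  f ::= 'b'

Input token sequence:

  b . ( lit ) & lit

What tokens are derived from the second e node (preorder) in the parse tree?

[e [e [t [f b]]] . [t [t [f ( [e [t [f lit]]] )]] & [f lit]]]

b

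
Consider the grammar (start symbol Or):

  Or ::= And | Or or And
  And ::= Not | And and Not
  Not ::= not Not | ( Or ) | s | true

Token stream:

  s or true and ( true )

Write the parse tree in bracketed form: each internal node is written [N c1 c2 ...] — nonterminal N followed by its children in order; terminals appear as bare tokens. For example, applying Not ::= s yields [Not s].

Or
Or or And
And or And
Not or And
s or And
s or And and Not
s or Not and Not
s or true and Not
s or true and ( Or )
s or true and ( And )
s or true and ( Not )
s or true and ( true )

[Or [Or [And [Not s]]] or [And [And [Not true]] and [Not ( [Or [And [Not true]]] )]]]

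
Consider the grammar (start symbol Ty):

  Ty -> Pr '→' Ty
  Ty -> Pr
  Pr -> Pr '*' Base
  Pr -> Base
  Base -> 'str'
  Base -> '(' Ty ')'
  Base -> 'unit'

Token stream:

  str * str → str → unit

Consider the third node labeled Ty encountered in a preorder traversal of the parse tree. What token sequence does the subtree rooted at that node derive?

unit

[Ty [Pr [Pr [Base str]] * [Base str]] → [Ty [Pr [Base str]] → [Ty [Pr [Base unit]]]]]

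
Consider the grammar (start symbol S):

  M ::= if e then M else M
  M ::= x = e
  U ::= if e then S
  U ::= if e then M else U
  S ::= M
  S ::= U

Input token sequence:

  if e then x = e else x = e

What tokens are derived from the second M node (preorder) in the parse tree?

[S [M if e then [M x = e] else [M x = e]]]

x = e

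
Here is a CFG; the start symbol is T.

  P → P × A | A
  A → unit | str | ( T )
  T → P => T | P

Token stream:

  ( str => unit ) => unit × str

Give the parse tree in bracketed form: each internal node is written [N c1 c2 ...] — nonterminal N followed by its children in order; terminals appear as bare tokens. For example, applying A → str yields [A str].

T
P => T
A => T
( T ) => T
( P => T ) => T
( A => T ) => T
( str => T ) => T
( str => P ) => T
( str => A ) => T
( str => unit ) => T
( str => unit ) => P
( str => unit ) => P × A
( str => unit ) => A × A
( str => unit ) => unit × A
( str => unit ) => unit × str

[T [P [A ( [T [P [A str]] => [T [P [A unit]]]] )]] => [T [P [P [A unit]] × [A str]]]]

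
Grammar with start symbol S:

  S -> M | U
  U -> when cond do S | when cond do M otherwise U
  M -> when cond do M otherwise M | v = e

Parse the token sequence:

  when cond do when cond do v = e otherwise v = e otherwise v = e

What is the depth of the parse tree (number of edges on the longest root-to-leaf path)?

[S [M when cond do [M when cond do [M v = e] otherwise [M v = e]] otherwise [M v = e]]]

4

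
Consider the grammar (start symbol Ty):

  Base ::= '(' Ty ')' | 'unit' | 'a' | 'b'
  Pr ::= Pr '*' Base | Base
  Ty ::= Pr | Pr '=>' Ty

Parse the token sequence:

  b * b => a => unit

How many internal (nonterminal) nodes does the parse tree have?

11

[Ty [Pr [Pr [Base b]] * [Base b]] => [Ty [Pr [Base a]] => [Ty [Pr [Base unit]]]]]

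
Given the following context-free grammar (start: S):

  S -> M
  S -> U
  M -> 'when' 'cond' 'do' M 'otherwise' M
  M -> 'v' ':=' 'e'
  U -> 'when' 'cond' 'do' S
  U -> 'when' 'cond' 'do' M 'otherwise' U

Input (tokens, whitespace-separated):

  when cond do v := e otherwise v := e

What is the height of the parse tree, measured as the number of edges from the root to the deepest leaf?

[S [M when cond do [M v := e] otherwise [M v := e]]]

3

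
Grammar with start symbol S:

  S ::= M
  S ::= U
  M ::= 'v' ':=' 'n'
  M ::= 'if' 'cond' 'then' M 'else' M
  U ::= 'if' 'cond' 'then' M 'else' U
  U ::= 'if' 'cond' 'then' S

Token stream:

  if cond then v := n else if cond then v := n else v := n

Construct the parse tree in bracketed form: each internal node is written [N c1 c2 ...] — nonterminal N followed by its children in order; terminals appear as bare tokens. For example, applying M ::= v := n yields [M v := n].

S
M
if cond then M else M
if cond then v := n else M
if cond then v := n else if cond then M else M
if cond then v := n else if cond then v := n else M
if cond then v := n else if cond then v := n else v := n

[S [M if cond then [M v := n] else [M if cond then [M v := n] else [M v := n]]]]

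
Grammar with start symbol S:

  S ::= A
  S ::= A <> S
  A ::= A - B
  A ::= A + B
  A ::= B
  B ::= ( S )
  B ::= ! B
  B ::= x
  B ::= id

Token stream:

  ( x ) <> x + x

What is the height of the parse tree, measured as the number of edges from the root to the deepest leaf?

[S [A [B ( [S [A [B x]]] )]] <> [S [A [A [B x]] + [B x]]]]

6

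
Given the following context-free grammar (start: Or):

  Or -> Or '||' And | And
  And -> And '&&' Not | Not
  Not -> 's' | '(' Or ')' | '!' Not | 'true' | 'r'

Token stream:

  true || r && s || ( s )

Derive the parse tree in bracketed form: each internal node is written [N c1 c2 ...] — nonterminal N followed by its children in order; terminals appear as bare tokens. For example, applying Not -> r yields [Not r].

[Or [Or [Or [And [Not true]]] || [And [And [Not r]] && [Not s]]] || [And [Not ( [Or [And [Not s]]] )]]]

Or
Or || And
Or || And || And
And || And || And
Not || And || And
true || And || And
true || And && Not || And
true || Not && Not || And
true || r && Not || And
true || r && s || And
true || r && s || Not
true || r && s || ( Or )
true || r && s || ( And )
true || r && s || ( Not )
true || r && s || ( s )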